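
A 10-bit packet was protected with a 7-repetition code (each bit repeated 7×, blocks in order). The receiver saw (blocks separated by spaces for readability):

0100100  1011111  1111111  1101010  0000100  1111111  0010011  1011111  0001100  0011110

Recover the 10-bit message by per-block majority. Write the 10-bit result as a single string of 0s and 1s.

0111010101

Block 1 (0100100): 2 ones → 0
Block 2 (1011111): 6 ones → 1
Block 3 (1111111): 7 ones → 1
Block 4 (1101010): 4 ones → 1
Block 5 (0000100): 1 one → 0
Block 6 (1111111): 7 ones → 1
Block 7 (0010011): 3 ones → 0
Block 8 (1011111): 6 ones → 1
Block 9 (0001100): 2 ones → 0
Block 10 (0011110): 4 ones → 1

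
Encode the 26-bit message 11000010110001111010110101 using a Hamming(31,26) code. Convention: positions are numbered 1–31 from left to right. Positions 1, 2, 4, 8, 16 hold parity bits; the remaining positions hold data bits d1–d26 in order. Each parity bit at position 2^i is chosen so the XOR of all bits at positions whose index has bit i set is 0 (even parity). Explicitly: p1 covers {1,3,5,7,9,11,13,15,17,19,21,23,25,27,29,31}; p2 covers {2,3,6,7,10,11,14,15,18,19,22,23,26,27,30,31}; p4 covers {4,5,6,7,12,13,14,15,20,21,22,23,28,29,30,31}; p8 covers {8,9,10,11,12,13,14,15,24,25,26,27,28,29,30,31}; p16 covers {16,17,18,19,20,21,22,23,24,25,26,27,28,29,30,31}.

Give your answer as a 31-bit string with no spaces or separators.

Place data at non-parity positions: p1 p2 1 p4 1 0 0 p8 0 0 1 0 1 1 0 p16 0 0 1 1 1 1 0 1 0 1 1 0 1 0 1
p1 (pos 1,3,5,7,9,11,13,15,17,19,21,23,25,27,29,31): XOR of data positions = 1⊕1⊕0⊕0⊕1⊕1⊕0⊕0⊕1⊕1⊕0⊕0⊕1⊕1⊕1 = 1
p2 (pos 2,3,6,7,10,11,14,15,18,19,22,23,26,27,30,31): XOR of data positions = 1⊕0⊕0⊕0⊕1⊕1⊕0⊕0⊕1⊕1⊕0⊕1⊕1⊕0⊕1 = 0
p4 (pos 4,5,6,7,12,13,14,15,20,21,22,23,28,29,30,31): XOR of data positions = 1⊕0⊕0⊕0⊕1⊕1⊕0⊕1⊕1⊕1⊕0⊕0⊕1⊕0⊕1 = 0
p8 (pos 8,9,10,11,12,13,14,15,24,25,26,27,28,29,30,31): XOR of data positions = 0⊕0⊕1⊕0⊕1⊕1⊕0⊕1⊕0⊕1⊕1⊕0⊕1⊕0⊕1 = 0
p16 (pos 16,17,18,19,20,21,22,23,24,25,26,27,28,29,30,31): XOR of data positions = 0⊕0⊕1⊕1⊕1⊕1⊕0⊕1⊕0⊕1⊕1⊕0⊕1⊕0⊕1 = 1
Codeword: 1010100000101101001111010110101

1010100000101101001111010110101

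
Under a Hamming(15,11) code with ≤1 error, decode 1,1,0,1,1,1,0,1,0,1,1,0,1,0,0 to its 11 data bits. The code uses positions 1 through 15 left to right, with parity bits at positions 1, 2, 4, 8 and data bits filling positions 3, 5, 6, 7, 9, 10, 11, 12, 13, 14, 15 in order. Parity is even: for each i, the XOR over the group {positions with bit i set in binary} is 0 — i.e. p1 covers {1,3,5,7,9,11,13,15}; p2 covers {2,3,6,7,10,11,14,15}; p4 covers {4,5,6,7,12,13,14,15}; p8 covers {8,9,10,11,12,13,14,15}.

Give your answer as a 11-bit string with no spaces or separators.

s1 (pos 1,3,5,7,9,11,13,15): 1⊕0⊕1⊕0⊕0⊕1⊕1⊕0 = 0
s2 (pos 2,3,6,7,10,11,14,15): 1⊕0⊕1⊕0⊕1⊕1⊕0⊕0 = 0
s4 (pos 4,5,6,7,12,13,14,15): 1⊕1⊕1⊕0⊕0⊕1⊕0⊕0 = 0
s8 (pos 8,9,10,11,12,13,14,15): 1⊕0⊕1⊕1⊕0⊕1⊕0⊕0 = 0
Syndrome s8…s1 = 0000 → no error.
Read data bits from positions 3,5,6,7,9,10,11,12,13,14,15: 01100110100

01100110100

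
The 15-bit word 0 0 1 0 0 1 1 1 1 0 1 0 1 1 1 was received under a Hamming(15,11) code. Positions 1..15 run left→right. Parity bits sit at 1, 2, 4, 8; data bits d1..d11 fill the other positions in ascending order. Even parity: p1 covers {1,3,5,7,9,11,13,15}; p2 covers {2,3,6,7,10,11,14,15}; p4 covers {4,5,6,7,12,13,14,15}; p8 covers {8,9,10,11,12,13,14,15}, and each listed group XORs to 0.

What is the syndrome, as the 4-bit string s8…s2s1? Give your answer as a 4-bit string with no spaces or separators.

0100

s1 (pos 1,3,5,7,9,11,13,15): 0⊕1⊕0⊕1⊕1⊕1⊕1⊕1 = 0
s2 (pos 2,3,6,7,10,11,14,15): 0⊕1⊕1⊕1⊕0⊕1⊕1⊕1 = 0
s4 (pos 4,5,6,7,12,13,14,15): 0⊕0⊕1⊕1⊕0⊕1⊕1⊕1 = 1
s8 (pos 8,9,10,11,12,13,14,15): 1⊕1⊕0⊕1⊕0⊕1⊕1⊕1 = 0
Syndrome s8…s1 = 0100 → error at position 4.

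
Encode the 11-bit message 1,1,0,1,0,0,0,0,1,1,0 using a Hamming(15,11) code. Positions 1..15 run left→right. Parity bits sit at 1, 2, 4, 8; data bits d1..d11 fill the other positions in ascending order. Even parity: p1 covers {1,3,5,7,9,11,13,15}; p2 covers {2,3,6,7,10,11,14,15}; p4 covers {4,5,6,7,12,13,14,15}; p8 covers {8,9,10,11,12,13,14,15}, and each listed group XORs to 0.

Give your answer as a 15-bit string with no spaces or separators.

Place data at non-parity positions: p1 p2 1 p4 1 0 1 p8 0 0 0 0 1 1 0
p1 (pos 1,3,5,7,9,11,13,15): XOR of data positions = 1⊕1⊕1⊕0⊕0⊕1⊕0 = 0
p2 (pos 2,3,6,7,10,11,14,15): XOR of data positions = 1⊕0⊕1⊕0⊕0⊕1⊕0 = 1
p4 (pos 4,5,6,7,12,13,14,15): XOR of data positions = 1⊕0⊕1⊕0⊕1⊕1⊕0 = 0
p8 (pos 8,9,10,11,12,13,14,15): XOR of data positions = 0⊕0⊕0⊕0⊕1⊕1⊕0 = 0
Codeword: 011010100000110

011010100000110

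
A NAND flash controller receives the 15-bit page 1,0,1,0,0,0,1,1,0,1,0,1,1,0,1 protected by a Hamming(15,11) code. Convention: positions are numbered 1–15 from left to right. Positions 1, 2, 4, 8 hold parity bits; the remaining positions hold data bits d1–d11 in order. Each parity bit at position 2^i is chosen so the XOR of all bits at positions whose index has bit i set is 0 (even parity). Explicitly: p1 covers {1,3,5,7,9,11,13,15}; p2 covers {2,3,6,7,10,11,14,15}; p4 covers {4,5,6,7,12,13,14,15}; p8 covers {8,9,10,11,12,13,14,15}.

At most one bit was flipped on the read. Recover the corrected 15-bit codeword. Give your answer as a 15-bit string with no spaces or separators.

101000111101101

s1 (pos 1,3,5,7,9,11,13,15): 1⊕1⊕0⊕1⊕0⊕0⊕1⊕1 = 1
s2 (pos 2,3,6,7,10,11,14,15): 0⊕1⊕0⊕1⊕1⊕0⊕0⊕1 = 0
s4 (pos 4,5,6,7,12,13,14,15): 0⊕0⊕0⊕1⊕1⊕1⊕0⊕1 = 0
s8 (pos 8,9,10,11,12,13,14,15): 1⊕0⊕1⊕0⊕1⊕1⊕0⊕1 = 1
Syndrome s8…s1 = 1001 → error at position 9.
Flip position 9: 101000110101101 → 101000111101101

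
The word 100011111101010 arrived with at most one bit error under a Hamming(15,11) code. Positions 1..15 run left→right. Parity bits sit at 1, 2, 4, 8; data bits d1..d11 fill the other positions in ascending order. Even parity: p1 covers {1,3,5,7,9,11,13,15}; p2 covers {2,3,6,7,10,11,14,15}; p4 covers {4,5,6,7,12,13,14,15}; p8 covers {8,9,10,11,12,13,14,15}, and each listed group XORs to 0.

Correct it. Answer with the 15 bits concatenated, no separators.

100011111100010

s1 (pos 1,3,5,7,9,11,13,15): 1⊕0⊕1⊕1⊕1⊕0⊕0⊕0 = 0
s2 (pos 2,3,6,7,10,11,14,15): 0⊕0⊕1⊕1⊕1⊕0⊕1⊕0 = 0
s4 (pos 4,5,6,7,12,13,14,15): 0⊕1⊕1⊕1⊕1⊕0⊕1⊕0 = 1
s8 (pos 8,9,10,11,12,13,14,15): 1⊕1⊕1⊕0⊕1⊕0⊕1⊕0 = 1
Syndrome s8…s1 = 1100 → error at position 12.
Flip position 12: 100011111101010 → 100011111100010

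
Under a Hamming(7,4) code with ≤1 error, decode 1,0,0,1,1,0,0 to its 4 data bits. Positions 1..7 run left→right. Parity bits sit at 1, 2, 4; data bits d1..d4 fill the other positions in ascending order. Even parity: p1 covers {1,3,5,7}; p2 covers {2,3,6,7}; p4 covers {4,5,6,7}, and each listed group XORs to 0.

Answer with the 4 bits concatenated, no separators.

0100

s1 (pos 1,3,5,7): 1⊕0⊕1⊕0 = 0
s2 (pos 2,3,6,7): 0⊕0⊕0⊕0 = 0
s4 (pos 4,5,6,7): 1⊕1⊕0⊕0 = 0
Syndrome s4…s1 = 000 → no error.
Read data bits from positions 3,5,6,7: 0100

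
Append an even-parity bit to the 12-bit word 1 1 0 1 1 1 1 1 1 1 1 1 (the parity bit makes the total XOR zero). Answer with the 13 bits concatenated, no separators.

1101111111111

XOR of the 12 data bits: 1⊕1⊕0⊕1⊕1⊕1⊕1⊕1⊕1⊕1⊕1⊕1 = 1
Parity bit = 1 (so all 13 bits XOR to 0).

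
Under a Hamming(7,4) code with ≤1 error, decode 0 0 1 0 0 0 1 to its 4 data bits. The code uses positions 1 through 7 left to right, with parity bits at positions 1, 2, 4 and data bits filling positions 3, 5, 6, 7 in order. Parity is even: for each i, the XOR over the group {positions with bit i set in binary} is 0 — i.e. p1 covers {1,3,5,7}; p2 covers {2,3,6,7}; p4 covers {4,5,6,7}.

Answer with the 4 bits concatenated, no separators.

s1 (pos 1,3,5,7): 0⊕1⊕0⊕1 = 0
s2 (pos 2,3,6,7): 0⊕1⊕0⊕1 = 0
s4 (pos 4,5,6,7): 0⊕0⊕0⊕1 = 1
Syndrome s4…s1 = 100 → error at position 4.
Flip position 4: 0010001 → 0011001
Read data bits from positions 3,5,6,7: 1001

1001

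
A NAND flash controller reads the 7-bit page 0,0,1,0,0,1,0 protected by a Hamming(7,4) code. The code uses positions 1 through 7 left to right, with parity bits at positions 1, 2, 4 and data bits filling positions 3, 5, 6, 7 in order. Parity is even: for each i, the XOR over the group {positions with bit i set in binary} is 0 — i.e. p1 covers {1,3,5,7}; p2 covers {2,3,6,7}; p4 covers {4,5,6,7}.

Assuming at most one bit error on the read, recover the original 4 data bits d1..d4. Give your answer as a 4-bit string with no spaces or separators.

s1 (pos 1,3,5,7): 0⊕1⊕0⊕0 = 1
s2 (pos 2,3,6,7): 0⊕1⊕1⊕0 = 0
s4 (pos 4,5,6,7): 0⊕0⊕1⊕0 = 1
Syndrome s4…s1 = 101 → error at position 5.
Flip position 5: 0010010 → 0010110
Read data bits from positions 3,5,6,7: 1110

1110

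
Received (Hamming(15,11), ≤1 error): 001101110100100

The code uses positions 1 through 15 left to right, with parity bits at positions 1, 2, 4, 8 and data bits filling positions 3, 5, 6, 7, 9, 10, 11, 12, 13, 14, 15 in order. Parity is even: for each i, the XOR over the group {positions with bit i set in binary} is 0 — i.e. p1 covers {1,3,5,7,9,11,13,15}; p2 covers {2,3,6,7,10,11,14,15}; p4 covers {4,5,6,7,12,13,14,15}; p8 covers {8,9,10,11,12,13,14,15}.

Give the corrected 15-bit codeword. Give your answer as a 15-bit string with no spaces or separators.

001101111100100

s1 (pos 1,3,5,7,9,11,13,15): 0⊕1⊕0⊕1⊕0⊕0⊕1⊕0 = 1
s2 (pos 2,3,6,7,10,11,14,15): 0⊕1⊕1⊕1⊕1⊕0⊕0⊕0 = 0
s4 (pos 4,5,6,7,12,13,14,15): 1⊕0⊕1⊕1⊕0⊕1⊕0⊕0 = 0
s8 (pos 8,9,10,11,12,13,14,15): 1⊕0⊕1⊕0⊕0⊕1⊕0⊕0 = 1
Syndrome s8…s1 = 1001 → error at position 9.
Flip position 9: 001101110100100 → 001101111100100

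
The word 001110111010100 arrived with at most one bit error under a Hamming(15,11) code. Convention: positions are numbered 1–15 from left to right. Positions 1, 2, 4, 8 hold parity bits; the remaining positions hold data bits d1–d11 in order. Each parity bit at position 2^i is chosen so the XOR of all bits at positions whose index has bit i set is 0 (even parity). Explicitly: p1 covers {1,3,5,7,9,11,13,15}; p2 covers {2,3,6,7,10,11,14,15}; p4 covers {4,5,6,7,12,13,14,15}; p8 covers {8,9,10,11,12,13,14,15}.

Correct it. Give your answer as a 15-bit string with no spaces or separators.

011110111010100

s1 (pos 1,3,5,7,9,11,13,15): 0⊕1⊕1⊕1⊕1⊕1⊕1⊕0 = 0
s2 (pos 2,3,6,7,10,11,14,15): 0⊕1⊕0⊕1⊕0⊕1⊕0⊕0 = 1
s4 (pos 4,5,6,7,12,13,14,15): 1⊕1⊕0⊕1⊕0⊕1⊕0⊕0 = 0
s8 (pos 8,9,10,11,12,13,14,15): 1⊕1⊕0⊕1⊕0⊕1⊕0⊕0 = 0
Syndrome s8…s1 = 0010 → error at position 2.
Flip position 2: 001110111010100 → 011110111010100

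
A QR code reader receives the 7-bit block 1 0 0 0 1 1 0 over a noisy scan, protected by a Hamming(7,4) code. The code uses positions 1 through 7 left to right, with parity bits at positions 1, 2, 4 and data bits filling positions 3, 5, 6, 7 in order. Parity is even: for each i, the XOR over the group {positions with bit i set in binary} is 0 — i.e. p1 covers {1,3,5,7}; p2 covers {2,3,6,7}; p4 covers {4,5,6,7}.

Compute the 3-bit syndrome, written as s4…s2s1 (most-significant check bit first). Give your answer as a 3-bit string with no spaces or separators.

010

s1 (pos 1,3,5,7): 1⊕0⊕1⊕0 = 0
s2 (pos 2,3,6,7): 0⊕0⊕1⊕0 = 1
s4 (pos 4,5,6,7): 0⊕1⊕1⊕0 = 0
Syndrome s4…s1 = 010 → error at position 2.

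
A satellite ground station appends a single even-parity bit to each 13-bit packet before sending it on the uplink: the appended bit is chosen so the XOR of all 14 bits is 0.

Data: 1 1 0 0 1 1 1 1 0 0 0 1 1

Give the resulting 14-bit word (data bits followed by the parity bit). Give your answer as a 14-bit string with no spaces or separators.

XOR of the 13 data bits: 1⊕1⊕0⊕0⊕1⊕1⊕1⊕1⊕0⊕0⊕0⊕1⊕1 = 0
Parity bit = 0 (so all 14 bits XOR to 0).

11001111000110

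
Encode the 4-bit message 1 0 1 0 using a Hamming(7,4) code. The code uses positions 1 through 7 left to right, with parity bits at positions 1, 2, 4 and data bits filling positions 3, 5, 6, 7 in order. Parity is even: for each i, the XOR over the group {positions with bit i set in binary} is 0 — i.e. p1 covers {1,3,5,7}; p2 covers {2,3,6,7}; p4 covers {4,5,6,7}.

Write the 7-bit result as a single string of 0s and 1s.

1011010

Place data at non-parity positions: p1 p2 1 p4 0 1 0
p1 (pos 1,3,5,7): XOR of data positions = 1⊕0⊕0 = 1
p2 (pos 2,3,6,7): XOR of data positions = 1⊕1⊕0 = 0
p4 (pos 4,5,6,7): XOR of data positions = 0⊕1⊕0 = 1
Codeword: 1011010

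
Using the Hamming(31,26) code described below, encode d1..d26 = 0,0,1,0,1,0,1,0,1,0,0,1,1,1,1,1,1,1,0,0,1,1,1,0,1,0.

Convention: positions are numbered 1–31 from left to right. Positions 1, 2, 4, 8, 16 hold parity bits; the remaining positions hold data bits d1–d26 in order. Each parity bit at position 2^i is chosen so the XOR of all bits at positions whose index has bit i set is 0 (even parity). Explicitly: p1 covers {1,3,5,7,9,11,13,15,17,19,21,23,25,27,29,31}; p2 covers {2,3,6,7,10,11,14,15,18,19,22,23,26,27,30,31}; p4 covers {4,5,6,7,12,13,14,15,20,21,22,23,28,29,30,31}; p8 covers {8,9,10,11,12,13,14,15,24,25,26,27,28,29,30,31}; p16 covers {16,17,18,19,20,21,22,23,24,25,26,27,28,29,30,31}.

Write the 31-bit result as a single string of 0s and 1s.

Place data at non-parity positions: p1 p2 0 p4 0 1 0 p8 1 0 1 0 1 0 0 p16 1 1 1 1 1 1 1 0 0 1 1 1 0 1 0
p1 (pos 1,3,5,7,9,11,13,15,17,19,21,23,25,27,29,31): XOR of data positions = 0⊕0⊕0⊕1⊕1⊕1⊕0⊕1⊕1⊕1⊕1⊕0⊕1⊕0⊕0 = 0
p2 (pos 2,3,6,7,10,11,14,15,18,19,22,23,26,27,30,31): XOR of data positions = 0⊕1⊕0⊕0⊕1⊕0⊕0⊕1⊕1⊕1⊕1⊕1⊕1⊕1⊕0 = 1
p4 (pos 4,5,6,7,12,13,14,15,20,21,22,23,28,29,30,31): XOR of data positions = 0⊕1⊕0⊕0⊕1⊕0⊕0⊕1⊕1⊕1⊕1⊕1⊕0⊕1⊕0 = 0
p8 (pos 8,9,10,11,12,13,14,15,24,25,26,27,28,29,30,31): XOR of data positions = 1⊕0⊕1⊕0⊕1⊕0⊕0⊕0⊕0⊕1⊕1⊕1⊕0⊕1⊕0 = 1
p16 (pos 16,17,18,19,20,21,22,23,24,25,26,27,28,29,30,31): XOR of data positions = 1⊕1⊕1⊕1⊕1⊕1⊕1⊕0⊕0⊕1⊕1⊕1⊕0⊕1⊕0 = 1
Codeword: 0100010110101001111111100111010

0100010110101001111111100111010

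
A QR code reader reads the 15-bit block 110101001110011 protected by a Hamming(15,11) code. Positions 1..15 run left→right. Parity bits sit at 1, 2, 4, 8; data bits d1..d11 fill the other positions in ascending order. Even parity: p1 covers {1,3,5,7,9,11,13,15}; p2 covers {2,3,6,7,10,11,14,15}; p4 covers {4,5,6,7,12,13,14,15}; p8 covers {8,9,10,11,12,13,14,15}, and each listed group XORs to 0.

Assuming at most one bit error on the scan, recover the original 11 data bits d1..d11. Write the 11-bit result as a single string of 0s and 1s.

00101110011

s1 (pos 1,3,5,7,9,11,13,15): 1⊕0⊕0⊕0⊕1⊕1⊕0⊕1 = 0
s2 (pos 2,3,6,7,10,11,14,15): 1⊕0⊕1⊕0⊕1⊕1⊕1⊕1 = 0
s4 (pos 4,5,6,7,12,13,14,15): 1⊕0⊕1⊕0⊕0⊕0⊕1⊕1 = 0
s8 (pos 8,9,10,11,12,13,14,15): 0⊕1⊕1⊕1⊕0⊕0⊕1⊕1 = 1
Syndrome s8…s1 = 1000 → error at position 8.
Flip position 8: 110101001110011 → 110101011110011
Read data bits from positions 3,5,6,7,9,10,11,12,13,14,15: 00101110011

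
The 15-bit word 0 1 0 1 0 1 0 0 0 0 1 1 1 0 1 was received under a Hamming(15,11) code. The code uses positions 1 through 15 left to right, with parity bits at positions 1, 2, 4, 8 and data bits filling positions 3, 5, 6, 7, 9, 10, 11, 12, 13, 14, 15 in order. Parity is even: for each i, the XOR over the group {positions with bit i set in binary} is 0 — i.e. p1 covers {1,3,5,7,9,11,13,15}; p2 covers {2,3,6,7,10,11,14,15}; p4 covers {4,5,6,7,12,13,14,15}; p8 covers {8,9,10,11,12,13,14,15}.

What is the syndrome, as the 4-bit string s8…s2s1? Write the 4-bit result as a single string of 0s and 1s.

s1 (pos 1,3,5,7,9,11,13,15): 0⊕0⊕0⊕0⊕0⊕1⊕1⊕1 = 1
s2 (pos 2,3,6,7,10,11,14,15): 1⊕0⊕1⊕0⊕0⊕1⊕0⊕1 = 0
s4 (pos 4,5,6,7,12,13,14,15): 1⊕0⊕1⊕0⊕1⊕1⊕0⊕1 = 1
s8 (pos 8,9,10,11,12,13,14,15): 0⊕0⊕0⊕1⊕1⊕1⊕0⊕1 = 0
Syndrome s8…s1 = 0101 → error at position 5.

0101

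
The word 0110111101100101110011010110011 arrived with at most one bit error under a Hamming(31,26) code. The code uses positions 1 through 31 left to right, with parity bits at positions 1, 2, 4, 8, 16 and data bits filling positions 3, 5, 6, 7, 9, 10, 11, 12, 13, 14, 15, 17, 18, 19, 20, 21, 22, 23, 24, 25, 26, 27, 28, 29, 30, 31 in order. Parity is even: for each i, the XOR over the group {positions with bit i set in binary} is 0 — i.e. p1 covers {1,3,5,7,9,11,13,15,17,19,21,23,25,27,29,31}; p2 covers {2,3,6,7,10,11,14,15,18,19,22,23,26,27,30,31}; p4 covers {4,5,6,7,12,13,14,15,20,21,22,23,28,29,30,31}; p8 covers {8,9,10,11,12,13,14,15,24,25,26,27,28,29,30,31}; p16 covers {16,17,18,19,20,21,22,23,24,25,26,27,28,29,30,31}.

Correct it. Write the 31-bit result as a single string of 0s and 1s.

s1 (pos 1,3,5,7,9,11,13,15,17,19,21,23,25,27,29,31): 0⊕1⊕1⊕1⊕0⊕1⊕0⊕0⊕1⊕0⊕1⊕0⊕0⊕1⊕0⊕1 = 0
s2 (pos 2,3,6,7,10,11,14,15,18,19,22,23,26,27,30,31): 1⊕1⊕1⊕1⊕1⊕1⊕1⊕0⊕1⊕0⊕1⊕0⊕1⊕1⊕1⊕1 = 1
s4 (pos 4,5,6,7,12,13,14,15,20,21,22,23,28,29,30,31): 0⊕1⊕1⊕1⊕0⊕0⊕1⊕0⊕0⊕1⊕1⊕0⊕0⊕0⊕1⊕1 = 0
s8 (pos 8,9,10,11,12,13,14,15,24,25,26,27,28,29,30,31): 1⊕0⊕1⊕1⊕0⊕0⊕1⊕0⊕1⊕0⊕1⊕1⊕0⊕0⊕1⊕1 = 1
s16 (pos 16,17,18,19,20,21,22,23,24,25,26,27,28,29,30,31): 1⊕1⊕1⊕0⊕0⊕1⊕1⊕0⊕1⊕0⊕1⊕1⊕0⊕0⊕1⊕1 = 0
Syndrome s16…s1 = 01010 → error at position 10.
Flip position 10: 0110111101100101110011010110011 → 0110111100100101110011010110011

0110111100100101110011010110011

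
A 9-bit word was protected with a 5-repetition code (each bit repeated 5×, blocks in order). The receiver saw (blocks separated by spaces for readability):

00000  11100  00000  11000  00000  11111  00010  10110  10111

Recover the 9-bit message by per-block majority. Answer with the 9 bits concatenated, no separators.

010001011

Block 1 (00000): 0 ones → 0
Block 2 (11100): 3 ones → 1
Block 3 (00000): 0 ones → 0
Block 4 (11000): 2 ones → 0
Block 5 (00000): 0 ones → 0
Block 6 (11111): 5 ones → 1
Block 7 (00010): 1 one → 0
Block 8 (10110): 3 ones → 1
Block 9 (10111): 4 ones → 1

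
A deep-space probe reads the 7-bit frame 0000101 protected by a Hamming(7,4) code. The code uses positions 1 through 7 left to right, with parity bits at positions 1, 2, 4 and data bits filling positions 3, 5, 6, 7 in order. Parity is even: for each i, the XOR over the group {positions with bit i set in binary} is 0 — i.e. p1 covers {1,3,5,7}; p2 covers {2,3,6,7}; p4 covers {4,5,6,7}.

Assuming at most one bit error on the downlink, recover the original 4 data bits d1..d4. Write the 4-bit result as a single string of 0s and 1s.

s1 (pos 1,3,5,7): 0⊕0⊕1⊕1 = 0
s2 (pos 2,3,6,7): 0⊕0⊕0⊕1 = 1
s4 (pos 4,5,6,7): 0⊕1⊕0⊕1 = 0
Syndrome s4…s1 = 010 → error at position 2.
Flip position 2: 0000101 → 0100101
Read data bits from positions 3,5,6,7: 0101

0101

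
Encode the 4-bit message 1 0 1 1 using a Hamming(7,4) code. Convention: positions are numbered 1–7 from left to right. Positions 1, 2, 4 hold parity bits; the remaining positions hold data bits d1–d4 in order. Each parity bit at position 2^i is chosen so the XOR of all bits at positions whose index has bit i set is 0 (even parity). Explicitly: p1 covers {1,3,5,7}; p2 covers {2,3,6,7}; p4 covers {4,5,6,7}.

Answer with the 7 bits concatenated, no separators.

0110011

Place data at non-parity positions: p1 p2 1 p4 0 1 1
p1 (pos 1,3,5,7): XOR of data positions = 1⊕0⊕1 = 0
p2 (pos 2,3,6,7): XOR of data positions = 1⊕1⊕1 = 1
p4 (pos 4,5,6,7): XOR of data positions = 0⊕1⊕1 = 0
Codeword: 0110011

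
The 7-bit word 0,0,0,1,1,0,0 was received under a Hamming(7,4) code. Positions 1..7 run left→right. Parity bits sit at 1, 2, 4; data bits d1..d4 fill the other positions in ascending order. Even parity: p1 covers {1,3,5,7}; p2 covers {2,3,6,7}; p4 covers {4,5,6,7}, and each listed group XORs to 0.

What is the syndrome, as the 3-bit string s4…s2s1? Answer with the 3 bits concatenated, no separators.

s1 (pos 1,3,5,7): 0⊕0⊕1⊕0 = 1
s2 (pos 2,3,6,7): 0⊕0⊕0⊕0 = 0
s4 (pos 4,5,6,7): 1⊕1⊕0⊕0 = 0
Syndrome s4…s1 = 001 → error at position 1.

001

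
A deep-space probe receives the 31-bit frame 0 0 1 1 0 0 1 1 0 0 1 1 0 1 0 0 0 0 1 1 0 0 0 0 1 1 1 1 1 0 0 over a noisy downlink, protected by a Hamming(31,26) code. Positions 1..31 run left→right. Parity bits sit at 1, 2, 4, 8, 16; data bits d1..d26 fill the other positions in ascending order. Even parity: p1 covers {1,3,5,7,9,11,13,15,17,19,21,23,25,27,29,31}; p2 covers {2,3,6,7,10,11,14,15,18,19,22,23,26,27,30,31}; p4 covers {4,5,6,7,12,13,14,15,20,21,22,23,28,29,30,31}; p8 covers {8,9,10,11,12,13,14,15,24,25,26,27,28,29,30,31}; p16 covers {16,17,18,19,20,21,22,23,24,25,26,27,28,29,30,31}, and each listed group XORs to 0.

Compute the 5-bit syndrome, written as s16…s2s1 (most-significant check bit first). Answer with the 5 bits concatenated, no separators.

11111

s1 (pos 1,3,5,7,9,11,13,15,17,19,21,23,25,27,29,31): 0⊕1⊕0⊕1⊕0⊕1⊕0⊕0⊕0⊕1⊕0⊕0⊕1⊕1⊕1⊕0 = 1
s2 (pos 2,3,6,7,10,11,14,15,18,19,22,23,26,27,30,31): 0⊕1⊕0⊕1⊕0⊕1⊕1⊕0⊕0⊕1⊕0⊕0⊕1⊕1⊕0⊕0 = 1
s4 (pos 4,5,6,7,12,13,14,15,20,21,22,23,28,29,30,31): 1⊕0⊕0⊕1⊕1⊕0⊕1⊕0⊕1⊕0⊕0⊕0⊕1⊕1⊕0⊕0 = 1
s8 (pos 8,9,10,11,12,13,14,15,24,25,26,27,28,29,30,31): 1⊕0⊕0⊕1⊕1⊕0⊕1⊕0⊕0⊕1⊕1⊕1⊕1⊕1⊕0⊕0 = 1
s16 (pos 16,17,18,19,20,21,22,23,24,25,26,27,28,29,30,31): 0⊕0⊕0⊕1⊕1⊕0⊕0⊕0⊕0⊕1⊕1⊕1⊕1⊕1⊕0⊕0 = 1
Syndrome s16…s1 = 11111 → error at position 31.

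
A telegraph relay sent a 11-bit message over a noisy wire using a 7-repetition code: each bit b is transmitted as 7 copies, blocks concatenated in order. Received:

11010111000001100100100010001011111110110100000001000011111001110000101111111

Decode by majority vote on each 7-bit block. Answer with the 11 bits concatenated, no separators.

10001100101

Block 1 (1101011): 5 ones → 1
Block 2 (1000001): 2 ones → 0
Block 3 (1001001): 3 ones → 0
Block 4 (0001000): 1 one → 0
Block 5 (1011111): 6 ones → 1
Block 6 (1101101): 5 ones → 1
Block 7 (0000000): 0 ones → 0
Block 8 (1000011): 3 ones → 0
Block 9 (1110011): 5 ones → 1
Block 10 (1000010): 2 ones → 0
Block 11 (1111111): 7 ones → 1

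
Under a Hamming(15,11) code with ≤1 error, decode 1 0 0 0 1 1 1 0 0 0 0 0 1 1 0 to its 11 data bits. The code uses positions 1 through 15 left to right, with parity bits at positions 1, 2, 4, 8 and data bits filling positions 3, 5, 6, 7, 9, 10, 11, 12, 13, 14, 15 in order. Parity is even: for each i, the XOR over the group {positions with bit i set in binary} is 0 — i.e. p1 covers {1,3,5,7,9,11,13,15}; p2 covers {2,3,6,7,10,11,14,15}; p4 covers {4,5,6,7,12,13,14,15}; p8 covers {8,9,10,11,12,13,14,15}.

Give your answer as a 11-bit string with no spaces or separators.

s1 (pos 1,3,5,7,9,11,13,15): 1⊕0⊕1⊕1⊕0⊕0⊕1⊕0 = 0
s2 (pos 2,3,6,7,10,11,14,15): 0⊕0⊕1⊕1⊕0⊕0⊕1⊕0 = 1
s4 (pos 4,5,6,7,12,13,14,15): 0⊕1⊕1⊕1⊕0⊕1⊕1⊕0 = 1
s8 (pos 8,9,10,11,12,13,14,15): 0⊕0⊕0⊕0⊕0⊕1⊕1⊕0 = 0
Syndrome s8…s1 = 0110 → error at position 6.
Flip position 6: 100011100000110 → 100010100000110
Read data bits from positions 3,5,6,7,9,10,11,12,13,14,15: 01010000110

01010000110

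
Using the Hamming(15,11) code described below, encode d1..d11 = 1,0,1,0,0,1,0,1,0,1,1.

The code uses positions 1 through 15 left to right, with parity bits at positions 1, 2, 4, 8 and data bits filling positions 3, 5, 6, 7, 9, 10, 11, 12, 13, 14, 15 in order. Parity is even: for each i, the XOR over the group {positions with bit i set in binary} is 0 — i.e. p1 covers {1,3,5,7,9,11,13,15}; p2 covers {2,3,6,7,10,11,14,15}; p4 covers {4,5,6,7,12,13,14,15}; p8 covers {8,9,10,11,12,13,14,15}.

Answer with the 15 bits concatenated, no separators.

011001000101011

Place data at non-parity positions: p1 p2 1 p4 0 1 0 p8 0 1 0 1 0 1 1
p1 (pos 1,3,5,7,9,11,13,15): XOR of data positions = 1⊕0⊕0⊕0⊕0⊕0⊕1 = 0
p2 (pos 2,3,6,7,10,11,14,15): XOR of data positions = 1⊕1⊕0⊕1⊕0⊕1⊕1 = 1
p4 (pos 4,5,6,7,12,13,14,15): XOR of data positions = 0⊕1⊕0⊕1⊕0⊕1⊕1 = 0
p8 (pos 8,9,10,11,12,13,14,15): XOR of data positions = 0⊕1⊕0⊕1⊕0⊕1⊕1 = 0
Codeword: 011001000101011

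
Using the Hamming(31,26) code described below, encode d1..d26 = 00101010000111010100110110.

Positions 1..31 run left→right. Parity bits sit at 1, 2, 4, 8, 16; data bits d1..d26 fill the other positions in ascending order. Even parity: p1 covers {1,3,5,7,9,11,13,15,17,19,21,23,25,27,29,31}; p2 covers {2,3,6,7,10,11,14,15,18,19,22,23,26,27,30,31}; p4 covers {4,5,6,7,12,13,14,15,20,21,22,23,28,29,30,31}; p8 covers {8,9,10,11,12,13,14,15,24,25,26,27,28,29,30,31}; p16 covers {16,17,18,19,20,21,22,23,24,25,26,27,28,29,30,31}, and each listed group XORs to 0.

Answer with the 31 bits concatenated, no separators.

Place data at non-parity positions: p1 p2 0 p4 0 1 0 p8 1 0 1 0 0 0 0 p16 1 1 1 0 1 0 1 0 0 1 1 0 1 1 0
p1 (pos 1,3,5,7,9,11,13,15,17,19,21,23,25,27,29,31): XOR of data positions = 0⊕0⊕0⊕1⊕1⊕0⊕0⊕1⊕1⊕1⊕1⊕0⊕1⊕1⊕0 = 0
p2 (pos 2,3,6,7,10,11,14,15,18,19,22,23,26,27,30,31): XOR of data positions = 0⊕1⊕0⊕0⊕1⊕0⊕0⊕1⊕1⊕0⊕1⊕1⊕1⊕1⊕0 = 0
p4 (pos 4,5,6,7,12,13,14,15,20,21,22,23,28,29,30,31): XOR of data positions = 0⊕1⊕0⊕0⊕0⊕0⊕0⊕0⊕1⊕0⊕1⊕0⊕1⊕1⊕0 = 1
p8 (pos 8,9,10,11,12,13,14,15,24,25,26,27,28,29,30,31): XOR of data positions = 1⊕0⊕1⊕0⊕0⊕0⊕0⊕0⊕0⊕1⊕1⊕0⊕1⊕1⊕0 = 0
p16 (pos 16,17,18,19,20,21,22,23,24,25,26,27,28,29,30,31): XOR of data positions = 1⊕1⊕1⊕0⊕1⊕0⊕1⊕0⊕0⊕1⊕1⊕0⊕1⊕1⊕0 = 1
Codeword: 0001010010100001111010100110110

0001010010100001111010100110110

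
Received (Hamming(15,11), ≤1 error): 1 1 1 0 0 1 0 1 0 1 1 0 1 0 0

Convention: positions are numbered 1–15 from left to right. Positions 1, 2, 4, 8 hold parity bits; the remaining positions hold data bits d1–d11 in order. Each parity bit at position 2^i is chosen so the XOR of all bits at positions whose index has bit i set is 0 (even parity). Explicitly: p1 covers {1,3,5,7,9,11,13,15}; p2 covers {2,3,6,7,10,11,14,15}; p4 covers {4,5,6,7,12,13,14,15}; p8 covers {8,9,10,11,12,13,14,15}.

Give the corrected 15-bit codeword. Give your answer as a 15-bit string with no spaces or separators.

s1 (pos 1,3,5,7,9,11,13,15): 1⊕1⊕0⊕0⊕0⊕1⊕1⊕0 = 0
s2 (pos 2,3,6,7,10,11,14,15): 1⊕1⊕1⊕0⊕1⊕1⊕0⊕0 = 1
s4 (pos 4,5,6,7,12,13,14,15): 0⊕0⊕1⊕0⊕0⊕1⊕0⊕0 = 0
s8 (pos 8,9,10,11,12,13,14,15): 1⊕0⊕1⊕1⊕0⊕1⊕0⊕0 = 0
Syndrome s8…s1 = 0010 → error at position 2.
Flip position 2: 111001010110100 → 101001010110100

101001010110100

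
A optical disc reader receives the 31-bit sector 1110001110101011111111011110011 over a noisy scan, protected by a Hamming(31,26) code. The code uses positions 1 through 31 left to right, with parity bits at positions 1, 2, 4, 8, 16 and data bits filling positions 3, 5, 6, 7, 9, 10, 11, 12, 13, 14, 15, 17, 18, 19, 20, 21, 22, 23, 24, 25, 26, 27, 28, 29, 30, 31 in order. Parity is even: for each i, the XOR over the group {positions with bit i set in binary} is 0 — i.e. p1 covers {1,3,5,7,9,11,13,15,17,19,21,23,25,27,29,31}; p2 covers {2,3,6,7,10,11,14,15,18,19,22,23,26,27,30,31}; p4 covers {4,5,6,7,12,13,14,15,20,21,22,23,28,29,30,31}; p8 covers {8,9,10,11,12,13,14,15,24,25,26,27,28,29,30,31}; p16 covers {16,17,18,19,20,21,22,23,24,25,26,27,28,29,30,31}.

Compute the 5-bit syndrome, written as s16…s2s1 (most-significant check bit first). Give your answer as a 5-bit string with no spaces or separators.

11001

s1 (pos 1,3,5,7,9,11,13,15,17,19,21,23,25,27,29,31): 1⊕1⊕0⊕1⊕1⊕1⊕1⊕1⊕1⊕1⊕1⊕0⊕1⊕1⊕0⊕1 = 1
s2 (pos 2,3,6,7,10,11,14,15,18,19,22,23,26,27,30,31): 1⊕1⊕0⊕1⊕0⊕1⊕0⊕1⊕1⊕1⊕1⊕0⊕1⊕1⊕1⊕1 = 0
s4 (pos 4,5,6,7,12,13,14,15,20,21,22,23,28,29,30,31): 0⊕0⊕0⊕1⊕0⊕1⊕0⊕1⊕1⊕1⊕1⊕0⊕0⊕0⊕1⊕1 = 0
s8 (pos 8,9,10,11,12,13,14,15,24,25,26,27,28,29,30,31): 1⊕1⊕0⊕1⊕0⊕1⊕0⊕1⊕1⊕1⊕1⊕1⊕0⊕0⊕1⊕1 = 1
s16 (pos 16,17,18,19,20,21,22,23,24,25,26,27,28,29,30,31): 1⊕1⊕1⊕1⊕1⊕1⊕1⊕0⊕1⊕1⊕1⊕1⊕0⊕0⊕1⊕1 = 1
Syndrome s16…s1 = 11001 → error at position 25.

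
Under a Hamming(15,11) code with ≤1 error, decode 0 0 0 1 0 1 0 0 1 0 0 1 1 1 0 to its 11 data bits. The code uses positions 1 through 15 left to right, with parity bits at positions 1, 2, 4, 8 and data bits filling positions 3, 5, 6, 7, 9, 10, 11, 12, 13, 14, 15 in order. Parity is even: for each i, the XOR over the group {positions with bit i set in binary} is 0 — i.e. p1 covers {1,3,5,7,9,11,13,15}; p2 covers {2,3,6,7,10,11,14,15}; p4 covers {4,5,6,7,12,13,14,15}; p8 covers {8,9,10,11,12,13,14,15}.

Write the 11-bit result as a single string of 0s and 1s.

s1 (pos 1,3,5,7,9,11,13,15): 0⊕0⊕0⊕0⊕1⊕0⊕1⊕0 = 0
s2 (pos 2,3,6,7,10,11,14,15): 0⊕0⊕1⊕0⊕0⊕0⊕1⊕0 = 0
s4 (pos 4,5,6,7,12,13,14,15): 1⊕0⊕1⊕0⊕1⊕1⊕1⊕0 = 1
s8 (pos 8,9,10,11,12,13,14,15): 0⊕1⊕0⊕0⊕1⊕1⊕1⊕0 = 0
Syndrome s8…s1 = 0100 → error at position 4.
Flip position 4: 000101001001110 → 000001001001110
Read data bits from positions 3,5,6,7,9,10,11,12,13,14,15: 00101001110

00101001110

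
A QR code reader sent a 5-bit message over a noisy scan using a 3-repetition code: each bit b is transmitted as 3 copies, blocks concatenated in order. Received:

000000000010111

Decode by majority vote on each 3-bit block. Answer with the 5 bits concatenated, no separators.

Block 1 (000): 0 ones → 0
Block 2 (000): 0 ones → 0
Block 3 (000): 0 ones → 0
Block 4 (010): 1 one → 0
Block 5 (111): 3 ones → 1

00001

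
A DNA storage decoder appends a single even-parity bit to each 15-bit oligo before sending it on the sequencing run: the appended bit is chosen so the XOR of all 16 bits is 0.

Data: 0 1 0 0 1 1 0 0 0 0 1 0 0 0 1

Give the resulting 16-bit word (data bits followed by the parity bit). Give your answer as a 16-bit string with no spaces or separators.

XOR of the 15 data bits: 0⊕1⊕0⊕0⊕1⊕1⊕0⊕0⊕0⊕0⊕1⊕0⊕0⊕0⊕1 = 1
Parity bit = 1 (so all 16 bits XOR to 0).

0100110000100011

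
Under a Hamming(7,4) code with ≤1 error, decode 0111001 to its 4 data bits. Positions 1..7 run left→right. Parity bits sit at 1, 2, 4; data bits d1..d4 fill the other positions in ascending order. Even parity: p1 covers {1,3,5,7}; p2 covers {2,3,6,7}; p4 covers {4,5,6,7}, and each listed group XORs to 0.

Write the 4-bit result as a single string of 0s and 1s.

s1 (pos 1,3,5,7): 0⊕1⊕0⊕1 = 0
s2 (pos 2,3,6,7): 1⊕1⊕0⊕1 = 1
s4 (pos 4,5,6,7): 1⊕0⊕0⊕1 = 0
Syndrome s4…s1 = 010 → error at position 2.
Flip position 2: 0111001 → 0011001
Read data bits from positions 3,5,6,7: 1001

1001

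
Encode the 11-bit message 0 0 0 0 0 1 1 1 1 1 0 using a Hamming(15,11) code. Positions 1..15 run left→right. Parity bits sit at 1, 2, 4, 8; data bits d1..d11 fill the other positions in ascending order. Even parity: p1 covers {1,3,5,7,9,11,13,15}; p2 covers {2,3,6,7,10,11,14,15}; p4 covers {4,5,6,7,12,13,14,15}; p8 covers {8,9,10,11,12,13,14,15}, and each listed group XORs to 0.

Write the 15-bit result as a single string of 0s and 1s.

010100010111110

Place data at non-parity positions: p1 p2 0 p4 0 0 0 p8 0 1 1 1 1 1 0
p1 (pos 1,3,5,7,9,11,13,15): XOR of data positions = 0⊕0⊕0⊕0⊕1⊕1⊕0 = 0
p2 (pos 2,3,6,7,10,11,14,15): XOR of data positions = 0⊕0⊕0⊕1⊕1⊕1⊕0 = 1
p4 (pos 4,5,6,7,12,13,14,15): XOR of data positions = 0⊕0⊕0⊕1⊕1⊕1⊕0 = 1
p8 (pos 8,9,10,11,12,13,14,15): XOR of data positions = 0⊕1⊕1⊕1⊕1⊕1⊕0 = 1
Codeword: 010100010111110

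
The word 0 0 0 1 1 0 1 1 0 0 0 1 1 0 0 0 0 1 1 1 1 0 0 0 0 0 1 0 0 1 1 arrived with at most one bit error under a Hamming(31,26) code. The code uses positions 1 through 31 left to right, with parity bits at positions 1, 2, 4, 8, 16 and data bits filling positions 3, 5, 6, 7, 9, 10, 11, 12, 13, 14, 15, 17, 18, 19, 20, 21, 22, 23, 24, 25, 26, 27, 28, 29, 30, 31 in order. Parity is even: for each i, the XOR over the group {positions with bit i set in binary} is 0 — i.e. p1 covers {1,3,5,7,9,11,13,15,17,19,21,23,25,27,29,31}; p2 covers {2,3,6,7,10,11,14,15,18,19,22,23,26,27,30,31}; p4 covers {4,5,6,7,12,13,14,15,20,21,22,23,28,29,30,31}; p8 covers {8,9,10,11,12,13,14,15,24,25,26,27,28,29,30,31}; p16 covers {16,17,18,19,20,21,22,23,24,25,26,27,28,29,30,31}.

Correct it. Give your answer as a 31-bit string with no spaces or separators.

0001101100011000011100000010011

s1 (pos 1,3,5,7,9,11,13,15,17,19,21,23,25,27,29,31): 0⊕0⊕1⊕1⊕0⊕0⊕1⊕0⊕0⊕1⊕1⊕0⊕0⊕1⊕0⊕1 = 1
s2 (pos 2,3,6,7,10,11,14,15,18,19,22,23,26,27,30,31): 0⊕0⊕0⊕1⊕0⊕0⊕0⊕0⊕1⊕1⊕0⊕0⊕0⊕1⊕1⊕1 = 0
s4 (pos 4,5,6,7,12,13,14,15,20,21,22,23,28,29,30,31): 1⊕1⊕0⊕1⊕1⊕1⊕0⊕0⊕1⊕1⊕0⊕0⊕0⊕0⊕1⊕1 = 1
s8 (pos 8,9,10,11,12,13,14,15,24,25,26,27,28,29,30,31): 1⊕0⊕0⊕0⊕1⊕1⊕0⊕0⊕0⊕0⊕0⊕1⊕0⊕0⊕1⊕1 = 0
s16 (pos 16,17,18,19,20,21,22,23,24,25,26,27,28,29,30,31): 0⊕0⊕1⊕1⊕1⊕1⊕0⊕0⊕0⊕0⊕0⊕1⊕0⊕0⊕1⊕1 = 1
Syndrome s16…s1 = 10101 → error at position 21.
Flip position 21: 0001101100011000011110000010011 → 0001101100011000011100000010011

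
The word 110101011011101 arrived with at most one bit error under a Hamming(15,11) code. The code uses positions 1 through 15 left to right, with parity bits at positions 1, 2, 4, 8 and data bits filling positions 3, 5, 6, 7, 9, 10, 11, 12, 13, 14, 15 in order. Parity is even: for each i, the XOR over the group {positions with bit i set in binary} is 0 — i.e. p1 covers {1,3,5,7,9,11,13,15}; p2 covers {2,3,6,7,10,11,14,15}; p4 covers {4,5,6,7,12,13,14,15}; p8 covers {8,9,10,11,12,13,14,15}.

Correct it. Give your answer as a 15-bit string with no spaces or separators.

110111011011101

s1 (pos 1,3,5,7,9,11,13,15): 1⊕0⊕0⊕0⊕1⊕1⊕1⊕1 = 1
s2 (pos 2,3,6,7,10,11,14,15): 1⊕0⊕1⊕0⊕0⊕1⊕0⊕1 = 0
s4 (pos 4,5,6,7,12,13,14,15): 1⊕0⊕1⊕0⊕1⊕1⊕0⊕1 = 1
s8 (pos 8,9,10,11,12,13,14,15): 1⊕1⊕0⊕1⊕1⊕1⊕0⊕1 = 0
Syndrome s8…s1 = 0101 → error at position 5.
Flip position 5: 110101011011101 → 110111011011101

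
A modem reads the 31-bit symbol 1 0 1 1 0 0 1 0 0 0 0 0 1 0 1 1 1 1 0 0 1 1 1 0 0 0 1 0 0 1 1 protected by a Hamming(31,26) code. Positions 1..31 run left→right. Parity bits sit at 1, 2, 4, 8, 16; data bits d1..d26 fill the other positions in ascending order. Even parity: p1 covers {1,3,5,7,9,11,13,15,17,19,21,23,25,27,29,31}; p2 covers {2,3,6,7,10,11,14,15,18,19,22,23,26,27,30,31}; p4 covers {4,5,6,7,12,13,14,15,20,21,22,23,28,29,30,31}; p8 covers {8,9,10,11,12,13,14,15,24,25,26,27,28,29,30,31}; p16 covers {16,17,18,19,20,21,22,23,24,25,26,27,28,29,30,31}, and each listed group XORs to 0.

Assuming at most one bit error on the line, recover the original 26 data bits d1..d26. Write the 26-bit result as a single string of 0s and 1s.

10010000101110011100010001

s1 (pos 1,3,5,7,9,11,13,15,17,19,21,23,25,27,29,31): 1⊕1⊕0⊕1⊕0⊕0⊕1⊕1⊕1⊕0⊕1⊕1⊕0⊕1⊕0⊕1 = 0
s2 (pos 2,3,6,7,10,11,14,15,18,19,22,23,26,27,30,31): 0⊕1⊕0⊕1⊕0⊕0⊕0⊕1⊕1⊕0⊕1⊕1⊕0⊕1⊕1⊕1 = 1
s4 (pos 4,5,6,7,12,13,14,15,20,21,22,23,28,29,30,31): 1⊕0⊕0⊕1⊕0⊕1⊕0⊕1⊕0⊕1⊕1⊕1⊕0⊕0⊕1⊕1 = 1
s8 (pos 8,9,10,11,12,13,14,15,24,25,26,27,28,29,30,31): 0⊕0⊕0⊕0⊕0⊕1⊕0⊕1⊕0⊕0⊕0⊕1⊕0⊕0⊕1⊕1 = 1
s16 (pos 16,17,18,19,20,21,22,23,24,25,26,27,28,29,30,31): 1⊕1⊕1⊕0⊕0⊕1⊕1⊕1⊕0⊕0⊕0⊕1⊕0⊕0⊕1⊕1 = 1
Syndrome s16…s1 = 11110 → error at position 30.
Flip position 30: 1011001000001011110011100010011 → 1011001000001011110011100010001
Read data bits from positions 3,5,6,7,9,10,11,12,13,14,15,17,18,19,20,21,22,23,24,25,26,27,28,29,30,31: 10010000101110011100010001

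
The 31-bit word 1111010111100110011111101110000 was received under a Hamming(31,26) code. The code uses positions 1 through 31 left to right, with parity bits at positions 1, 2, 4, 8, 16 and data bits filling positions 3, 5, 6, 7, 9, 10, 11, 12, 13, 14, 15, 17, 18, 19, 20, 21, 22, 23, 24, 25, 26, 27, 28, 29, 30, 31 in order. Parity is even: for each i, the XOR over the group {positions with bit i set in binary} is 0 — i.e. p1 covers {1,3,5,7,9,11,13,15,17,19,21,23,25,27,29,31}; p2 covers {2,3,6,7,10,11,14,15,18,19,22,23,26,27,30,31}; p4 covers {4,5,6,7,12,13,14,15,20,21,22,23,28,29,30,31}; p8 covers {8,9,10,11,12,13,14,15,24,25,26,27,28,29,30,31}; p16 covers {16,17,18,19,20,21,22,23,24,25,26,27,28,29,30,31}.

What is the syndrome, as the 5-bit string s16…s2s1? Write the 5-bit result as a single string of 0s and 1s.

s1 (pos 1,3,5,7,9,11,13,15,17,19,21,23,25,27,29,31): 1⊕1⊕0⊕0⊕1⊕1⊕0⊕1⊕0⊕1⊕1⊕1⊕1⊕1⊕0⊕0 = 0
s2 (pos 2,3,6,7,10,11,14,15,18,19,22,23,26,27,30,31): 1⊕1⊕1⊕0⊕1⊕1⊕1⊕1⊕1⊕1⊕1⊕1⊕1⊕1⊕0⊕0 = 1
s4 (pos 4,5,6,7,12,13,14,15,20,21,22,23,28,29,30,31): 1⊕0⊕1⊕0⊕0⊕0⊕1⊕1⊕1⊕1⊕1⊕1⊕0⊕0⊕0⊕0 = 0
s8 (pos 8,9,10,11,12,13,14,15,24,25,26,27,28,29,30,31): 1⊕1⊕1⊕1⊕0⊕0⊕1⊕1⊕0⊕1⊕1⊕1⊕0⊕0⊕0⊕0 = 1
s16 (pos 16,17,18,19,20,21,22,23,24,25,26,27,28,29,30,31): 0⊕0⊕1⊕1⊕1⊕1⊕1⊕1⊕0⊕1⊕1⊕1⊕0⊕0⊕0⊕0 = 1
Syndrome s16…s1 = 11010 → error at position 26.

11010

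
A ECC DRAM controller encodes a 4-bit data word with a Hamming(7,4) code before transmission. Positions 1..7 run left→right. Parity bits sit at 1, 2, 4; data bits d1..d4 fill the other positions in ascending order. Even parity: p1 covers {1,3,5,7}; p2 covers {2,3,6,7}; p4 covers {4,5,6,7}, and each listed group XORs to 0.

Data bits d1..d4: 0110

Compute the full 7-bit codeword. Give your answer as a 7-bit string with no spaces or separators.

1100110

Place data at non-parity positions: p1 p2 0 p4 1 1 0
p1 (pos 1,3,5,7): XOR of data positions = 0⊕1⊕0 = 1
p2 (pos 2,3,6,7): XOR of data positions = 0⊕1⊕0 = 1
p4 (pos 4,5,6,7): XOR of data positions = 1⊕1⊕0 = 0
Codeword: 1100110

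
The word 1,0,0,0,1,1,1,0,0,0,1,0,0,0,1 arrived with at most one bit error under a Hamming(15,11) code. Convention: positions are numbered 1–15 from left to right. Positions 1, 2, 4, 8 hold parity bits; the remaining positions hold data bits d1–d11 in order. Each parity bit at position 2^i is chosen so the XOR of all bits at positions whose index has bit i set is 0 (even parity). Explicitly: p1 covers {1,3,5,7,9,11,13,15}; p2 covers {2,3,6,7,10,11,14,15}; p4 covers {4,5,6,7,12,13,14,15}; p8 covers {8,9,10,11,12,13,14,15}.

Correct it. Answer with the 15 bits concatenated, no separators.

000011100010001

s1 (pos 1,3,5,7,9,11,13,15): 1⊕0⊕1⊕1⊕0⊕1⊕0⊕1 = 1
s2 (pos 2,3,6,7,10,11,14,15): 0⊕0⊕1⊕1⊕0⊕1⊕0⊕1 = 0
s4 (pos 4,5,6,7,12,13,14,15): 0⊕1⊕1⊕1⊕0⊕0⊕0⊕1 = 0
s8 (pos 8,9,10,11,12,13,14,15): 0⊕0⊕0⊕1⊕0⊕0⊕0⊕1 = 0
Syndrome s8…s1 = 0001 → error at position 1.
Flip position 1: 100011100010001 → 000011100010001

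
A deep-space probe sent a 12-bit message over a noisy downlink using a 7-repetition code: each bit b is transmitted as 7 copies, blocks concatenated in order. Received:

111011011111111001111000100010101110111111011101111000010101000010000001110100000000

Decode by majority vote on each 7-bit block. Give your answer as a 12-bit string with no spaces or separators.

111011100010

Block 1 (1110110): 5 ones → 1
Block 2 (1111111): 7 ones → 1
Block 3 (1001111): 5 ones → 1
Block 4 (0001000): 1 one → 0
Block 5 (1010111): 5 ones → 1
Block 6 (0111111): 6 ones → 1
Block 7 (0111011): 5 ones → 1
Block 8 (1100001): 3 ones → 0
Block 9 (0101000): 2 ones → 0
Block 10 (0100000): 1 one → 0
Block 11 (0111010): 4 ones → 1
Block 12 (0000000): 0 ones → 0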